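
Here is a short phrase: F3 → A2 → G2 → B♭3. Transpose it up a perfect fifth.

C4 E3 D3 F4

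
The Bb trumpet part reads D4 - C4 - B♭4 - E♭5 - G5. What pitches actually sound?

The Bb trumpet sounds a major second below written, so transpose each written note down a major second.
D4 gives C4
C4 gives Bb3
Bb4 gives Ab4
Eb5 gives Db5
G5 gives F5

C4 Bb3 Ab4 Db5 F5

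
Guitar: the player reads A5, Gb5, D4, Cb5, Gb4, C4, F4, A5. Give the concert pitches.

Written C4 on the guitar sounds as C3, a perfect octave lower; apply that shift to every note.
A5 -> A4
Gb5 -> Gb4
D4 -> D3
Cb5 -> Cb4
Gb4 -> Gb3
C4 -> C3
F4 -> F3
A5 -> A4

A4 Gb4 D3 Cb4 Gb3 C3 F3 A4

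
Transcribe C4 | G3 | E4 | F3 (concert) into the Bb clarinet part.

Written C4 sounds as Bb3 on the Bb clarinet, so concert pitches are written a major second up.
C4 becomes D4
G3 becomes A3
E4 becomes F#4
F3 becomes G3

D4 A3 F#4 G3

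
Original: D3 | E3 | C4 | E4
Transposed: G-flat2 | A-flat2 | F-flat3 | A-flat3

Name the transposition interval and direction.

down an augmented fifth

From D3 to Gb2 is 5 letter names — a fifth of some quality.
Gb2 to D3 is 8 semitones, which makes it an augmented fifth; the second version is lower, so the direction is down.
Checking another pair — E4 → Ab3 — gives the same interval.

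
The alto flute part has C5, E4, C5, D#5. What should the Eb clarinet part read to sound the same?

E4 G#3 E4 F##4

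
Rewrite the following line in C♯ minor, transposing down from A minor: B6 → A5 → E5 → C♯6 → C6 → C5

D#6 C#5 G#4 E#5 E5 E4

From A down to C♯ is a minor sixth; apply that to each pitch.
B6 becomes D#6
A5 becomes C#5
E5 becomes G#4
C#6 becomes E#5
C6 becomes E5
C5 becomes E4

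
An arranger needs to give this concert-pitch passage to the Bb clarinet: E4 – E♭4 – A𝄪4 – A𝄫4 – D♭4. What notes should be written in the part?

Written C4 sounds as Bb3 on the Bb clarinet, so concert pitches are written a major second up.
E4 gives F#4
Eb4 gives F4
A##4 gives B##4
Abb4 gives Bbb4
Db4 gives Eb4

F#4 F4 B##4 Bbb4 Eb4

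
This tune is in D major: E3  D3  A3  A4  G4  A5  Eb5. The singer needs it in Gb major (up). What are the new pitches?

Ab3 Gb3 Db4 Db5 Cb5 Db6 Abb5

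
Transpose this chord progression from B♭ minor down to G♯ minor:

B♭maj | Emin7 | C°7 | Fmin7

B♭ minor down to G♯ minor is a diminished third; each chord root moves by that interval while the quality stays the same.
B♭maj: root B♭ down a diminished third → G#, giving G#maj.
Emin7: root E down a diminished third → C##, giving C##min7.
C°7: root C down a diminished third → A#, giving A#°7.
Fmin7: root F down a diminished third → D#, giving D#min7.

G#maj C##min7 A#°7 D#min7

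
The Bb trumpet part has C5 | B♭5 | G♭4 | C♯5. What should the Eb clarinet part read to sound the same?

G4 F5 Db4 G#4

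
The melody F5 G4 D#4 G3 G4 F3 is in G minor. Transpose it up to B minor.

G minor to B minor up is a major third, so every note moves up by that interval.
F5 -> A5
G4 -> B4
D#4 -> F##4
G3 -> B3
G4 -> B4
F3 -> A3

A5 B4 F##4 B3 B4 A3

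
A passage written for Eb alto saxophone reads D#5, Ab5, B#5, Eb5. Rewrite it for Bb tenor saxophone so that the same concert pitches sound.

G#5 Db6 E#6 Ab5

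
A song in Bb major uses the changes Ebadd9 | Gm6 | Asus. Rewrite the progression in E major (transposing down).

Aadd9 C#m6 D#sus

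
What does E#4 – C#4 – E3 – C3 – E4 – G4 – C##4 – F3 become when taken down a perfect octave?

E#3 C#3 E2 C2 E3 G3 C##3 F2

E#4 -> E#3
C#4 -> C#3
E3 -> E2
C3 -> C2
E4 -> E3
G4 -> G3
C##4 -> C##3
F3 -> F2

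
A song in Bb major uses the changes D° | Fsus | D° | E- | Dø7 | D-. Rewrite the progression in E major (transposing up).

G#° Bsus G#° A#- G#ø7 G#-

Bb major up to E major is an augmented fourth; each chord root moves by that interval while the quality stays the same.
D°: root D up an augmented fourth → G#, giving G#°.
Fsus: root F up an augmented fourth → B, giving Bsus.
D°: root D up an augmented fourth → G#, giving G#°.
E-: root E up an augmented fourth → A#, giving A#-.
Dø7: root D up an augmented fourth → G#, giving G#ø7.
D-: root D up an augmented fourth → G#, giving G#-.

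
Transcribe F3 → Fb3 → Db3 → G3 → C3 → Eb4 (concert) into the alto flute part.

The alto flute sounds a perfect fourth below written, so the written part must be a perfect fourth above concert — transpose each note up.
F3 gives Bb3
Fb3 gives Bbb3
Db3 gives Gb3
G3 gives C4
C3 gives F3
Eb4 gives Ab4

Bb3 Bbb3 Gb3 C4 F3 Ab4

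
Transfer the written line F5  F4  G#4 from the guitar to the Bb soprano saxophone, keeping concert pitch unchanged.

First find concert pitch: the guitar sounds a perfect octave below written, so F5 F4 G#4 sounds F4 F3 G#3.
Then write for Bb soprano saxophone: it sounds a major second below written, so the part must be a major second above concert.
F4 → G4
F3 → G3
G#3 → A#3

G4 G3 A#3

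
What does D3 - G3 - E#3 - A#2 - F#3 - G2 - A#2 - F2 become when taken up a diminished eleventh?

Gb4 Cb5 A4 D4 Bb4 Cb4 D4 Bbb3

D3: an eleventh up reaches G, and 16 semitones makes it Gb4.
A diminished eleventh up from G3 gives Cb5.
E#3 up a diminished eleventh is A4.
A#2 up a diminished eleventh is D4.
A diminished eleventh up from F#3 gives Bb4.
G2 up a diminished eleventh is Cb4.
A#2 up a diminished eleventh is D4.
A diminished eleventh up from F2 gives Bbb3.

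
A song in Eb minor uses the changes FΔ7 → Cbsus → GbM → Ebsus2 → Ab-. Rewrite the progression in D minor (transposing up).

Eb minor up to D minor is a major seventh; each chord root moves by that interval while the quality stays the same.
FΔ7: root F up a major seventh → E, giving EΔ7.
Cbsus: root Cb up a major seventh → Bb, giving Bbsus.
GbM: root Gb up a major seventh → F, giving FM.
Ebsus2: root Eb up a major seventh → D, giving Dsus2.
Ab-: root Ab up a major seventh → G, giving G-.

EΔ7 Bbsus FM Dsus2 G-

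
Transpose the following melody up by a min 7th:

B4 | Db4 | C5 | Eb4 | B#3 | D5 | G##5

B4 gives A5
Db4 gives Cb5
C5 gives Bb5
Eb4 gives Db5
B#3 gives A#4
D5 gives C6
G##5 gives F##6

A5 Cb5 Bb5 Db5 A#4 C6 F##6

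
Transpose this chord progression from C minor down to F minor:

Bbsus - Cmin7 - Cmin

Ebsus Fmin7 Fmin

C minor down to F minor is a perfect fifth; each chord root moves by that interval while the quality stays the same.
Bbsus: root Bb down a perfect fifth → Eb, giving Ebsus.
Cmin7: root C down a perfect fifth → F, giving Fmin7.
Cmin: root C down a perfect fifth → F, giving Fmin.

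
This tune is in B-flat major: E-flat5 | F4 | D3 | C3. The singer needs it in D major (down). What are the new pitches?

G4 A3 F#2 E2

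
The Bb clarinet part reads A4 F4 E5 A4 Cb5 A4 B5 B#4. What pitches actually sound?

G4 Eb4 D5 G4 Bbb4 G4 A5 A#4

The Bb clarinet sounds a major second below written, so transpose each written note down a major second.
A4 becomes G4
F4 becomes Eb4
E5 becomes D5
A4 becomes G4
Cb5 becomes Bbb4
A4 becomes G4
B5 becomes A5
B#4 becomes A#4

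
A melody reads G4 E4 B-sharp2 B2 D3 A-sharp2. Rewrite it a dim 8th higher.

G4 becomes Gb5
E4 becomes Eb5
B#2 becomes B3
B2 becomes Bb3
D3 becomes Db4
A#2 becomes A3

Gb5 Eb5 B3 Bb3 Db4 A3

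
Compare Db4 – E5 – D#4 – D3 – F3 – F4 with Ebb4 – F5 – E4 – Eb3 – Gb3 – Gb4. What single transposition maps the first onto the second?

From Db4 to Ebb4 is 2 letter names — a second of some quality.
Db4 to Ebb4 is 1 semitone, which makes it a minor second; the second version is higher, so the direction is up.
Checking another pair — F4 → Gb4 — gives the same interval.

up a minor second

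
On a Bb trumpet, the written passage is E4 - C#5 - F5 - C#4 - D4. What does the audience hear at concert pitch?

D4 B4 Eb5 B3 C4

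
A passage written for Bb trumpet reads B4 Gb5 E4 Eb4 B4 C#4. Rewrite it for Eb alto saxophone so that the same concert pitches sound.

F#5 Db6 B4 Bb4 F#5 G#4

First find concert pitch: the Bb trumpet sounds a major second below written, so B4 Gb5 E4 Eb4 B4 C#4 sounds A4 Fb5 D4 Db4 A4 B3.
Then write for Eb alto saxophone: it sounds a major sixth below written, so the part must be a major sixth above concert.
A4 → F#5
Fb5 → Db6
D4 → B4
Db4 → Bb4
A4 → F#5
B3 → G#4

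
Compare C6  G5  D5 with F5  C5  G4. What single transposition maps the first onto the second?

Take the first pair: C6 → F5. C to F spans 5 letter names, so the interval is some kind of fifth.
F5 to C6 is 7 semitones, which makes it a perfect fifth; the second version is lower, so the direction is down.
Checking another pair — D5 → G4 — gives the same interval.

down a perfect fifth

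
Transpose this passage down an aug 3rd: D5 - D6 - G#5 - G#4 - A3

Bbb4 Bbb5 Eb5 Eb4 Fb3

D5: a third down reaches B, and 5 semitones makes it Bbb4.
D6 down an augmented third is Bbb5.
G#5 down an augmented third is Eb5.
An augmented third down from G#4 gives Eb4.
A3: a third down reaches F, and 5 semitones makes it Fb3.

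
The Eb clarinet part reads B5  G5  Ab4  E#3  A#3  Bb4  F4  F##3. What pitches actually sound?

Written C4 on the Eb clarinet sounds as Eb4, a minor third higher; apply that shift to every note.
B5 → D6
G5 → Bb5
Ab4 → Cb5
E#3 → G#3
A#3 → C#4
Bb4 → Db5
F4 → Ab4
F##3 → A#3

D6 Bb5 Cb5 G#3 C#4 Db5 Ab4 A#3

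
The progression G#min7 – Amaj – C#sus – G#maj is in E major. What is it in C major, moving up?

Emin7 Fmaj Asus Emaj

E major up to C major is a minor sixth; each chord root moves by that interval while the quality stays the same.
G#min7: root G# up a minor sixth → E, giving Emin7.
Amaj: root A up a minor sixth → F, giving Fmaj.
C#sus: root C# up a minor sixth → A, giving Asus.
G#maj: root G# up a minor sixth → E, giving Emaj.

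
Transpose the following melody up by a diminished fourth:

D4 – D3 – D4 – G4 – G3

D4: a fourth up reaches G, and 4 semitones makes it Gb4.
D3 up a diminished fourth is Gb3.
A diminished fourth up from D4 gives Gb4.
G4 up a diminished fourth is Cb5.
G3 up a diminished fourth is Cb4.

Gb4 Gb3 Gb4 Cb5 Cb4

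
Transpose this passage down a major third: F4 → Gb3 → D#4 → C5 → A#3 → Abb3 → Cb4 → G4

F4 becomes Db4
Gb3 becomes Ebb3
D#4 becomes B3
C5 becomes Ab4
A#3 becomes F#3
Abb3 becomes Fbb3
Cb4 becomes Abb3
G4 becomes Eb4

Db4 Ebb3 B3 Ab4 F#3 Fbb3 Abb3 Eb4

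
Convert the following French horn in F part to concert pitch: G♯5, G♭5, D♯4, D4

C#5 Cb5 G#3 G3

The French horn in F sounds a perfect fifth below written, so transpose each written note down a perfect fifth.
G#5 gives C#5
Gb5 gives Cb5
D#4 gives G#3
D4 gives G3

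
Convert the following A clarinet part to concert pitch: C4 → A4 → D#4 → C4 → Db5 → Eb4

Written C4 on the A clarinet sounds as A3, a minor third lower; apply that shift to every note.
C4 -> A3
A4 -> F#4
D#4 -> B#3
C4 -> A3
Db5 -> Bb4
Eb4 -> C4

A3 F#4 B#3 A3 Bb4 C4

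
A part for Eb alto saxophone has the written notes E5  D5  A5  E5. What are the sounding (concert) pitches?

G4 F4 C5 G4

The Eb alto saxophone sounds a major sixth below written, so transpose each written note down a major sixth.
E5 gives G4
D5 gives F4
A5 gives C5
E5 gives G4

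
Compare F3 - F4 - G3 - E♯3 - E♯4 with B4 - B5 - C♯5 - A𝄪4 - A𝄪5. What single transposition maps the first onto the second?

up an augmented eleventh

Take the first pair: F3 → B4. F to B spans 11 letter names, so the interval is some kind of eleventh.
F3 to B4 is 18 semitones, which makes it an augmented eleventh; the second version is higher, so the direction is up.
Checking another pair — E#4 → A##5 — gives the same interval.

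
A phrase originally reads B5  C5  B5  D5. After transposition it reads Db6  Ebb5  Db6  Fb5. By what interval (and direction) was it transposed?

up a diminished third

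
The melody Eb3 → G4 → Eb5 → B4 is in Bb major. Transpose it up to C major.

From Bb up to C is a major second; apply that to each pitch.
Eb3 gives F3
G4 gives A4
Eb5 gives F5
B4 gives C#5

F3 A4 F5 C#5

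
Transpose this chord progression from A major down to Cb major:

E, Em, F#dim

A major down to Cb major is an augmented sixth; each chord root moves by that interval while the quality stays the same.
E: root E down an augmented sixth → Gb, giving Gb.
Em: root E down an augmented sixth → Gb, giving Gbm.
F#dim: root F# down an augmented sixth → Ab, giving Abdim.

Gb Gbm Abdim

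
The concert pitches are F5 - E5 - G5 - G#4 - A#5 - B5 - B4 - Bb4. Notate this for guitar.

Written C4 sounds as C3 on the guitar, so concert pitches are written a perfect octave up.
F5 -> F6
E5 -> E6
G5 -> G6
G#4 -> G#5
A#5 -> A#6
B5 -> B6
B4 -> B5
Bb4 -> Bb5

F6 E6 G6 G#5 A#6 B6 B5 Bb5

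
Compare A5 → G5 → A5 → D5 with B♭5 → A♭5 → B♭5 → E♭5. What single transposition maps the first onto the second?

Take the first pair: A5 → Bb5. A to B spans 2 letter names, so the interval is some kind of second.
A5 to Bb5 is 1 semitone, which makes it a minor second; the second version is higher, so the direction is up.
Checking another pair — D5 → Eb5 — gives the same interval.

up a minor second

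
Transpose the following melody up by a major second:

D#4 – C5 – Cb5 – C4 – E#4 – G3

D#4: a second up reaches E, and 2 semitones makes it E#4.
C5 up a major second is D5.
Cb5 up a major second is Db5.
C4 up a major second is D4.
A major second up from E#4 gives F##4.
G3 up a major second is A3.

E#4 D5 Db5 D4 F##4 A3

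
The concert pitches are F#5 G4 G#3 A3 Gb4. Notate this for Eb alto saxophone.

Written C4 sounds as Eb3 on the Eb alto saxophone, so concert pitches are written a major sixth up.
F#5 becomes D#6
G4 becomes E5
G#3 becomes E#4
A3 becomes F#4
Gb4 becomes Eb5

D#6 E5 E#4 F#4 Eb5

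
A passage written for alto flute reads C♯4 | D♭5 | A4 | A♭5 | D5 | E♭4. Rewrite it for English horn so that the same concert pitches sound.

D#4 Eb5 B4 Bb5 E5 F4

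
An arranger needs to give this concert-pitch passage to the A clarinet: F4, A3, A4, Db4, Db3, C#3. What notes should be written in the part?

Ab4 C4 C5 Fb4 Fb3 E3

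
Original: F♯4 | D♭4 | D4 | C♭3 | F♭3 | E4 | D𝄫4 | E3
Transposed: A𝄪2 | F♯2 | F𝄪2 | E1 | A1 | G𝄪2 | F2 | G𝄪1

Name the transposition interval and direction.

down a diminished thirteenth

From F#4 to A##2 is 13 letter names — a thirteenth of some quality.
A##2 to F#4 is 19 semitones, which makes it a diminished thirteenth; the second version is lower, so the direction is down.
Checking another pair — E3 → G##1 — gives the same interval.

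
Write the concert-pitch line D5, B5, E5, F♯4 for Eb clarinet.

Written C4 sounds as Eb4 on the Eb clarinet, so concert pitches are written a minor third down.
D5 becomes B4
B5 becomes G#5
E5 becomes C#5
F#4 becomes D#4

B4 G#5 C#5 D#4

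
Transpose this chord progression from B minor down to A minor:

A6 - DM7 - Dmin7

B minor down to A minor is a major second; each chord root moves by that interval while the quality stays the same.
A6: root A down a major second → G, giving G6.
DM7: root D down a major second → C, giving CM7.
Dmin7: root D down a major second → C, giving Cmin7.

G6 CM7 Cmin7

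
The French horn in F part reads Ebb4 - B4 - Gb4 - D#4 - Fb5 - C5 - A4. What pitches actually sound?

The French horn in F sounds a perfect fifth below written, so transpose each written note down a perfect fifth.
Ebb4 -> Abb3
B4 -> E4
Gb4 -> Cb4
D#4 -> G#3
Fb5 -> Bbb4
C5 -> F4
A4 -> D4

Abb3 E4 Cb4 G#3 Bbb4 F4 D4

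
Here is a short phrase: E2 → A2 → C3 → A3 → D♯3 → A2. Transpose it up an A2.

F##2 B#2 D#3 B#3 E##3 B#2

E2 up an augmented second is F##2.
A2 up an augmented second is B#2.
C3: a second up reaches D, and 3 semitones makes it D#3.
An augmented second up from A3 gives B#3.
An augmented second up from D#3 gives E##3.
An augmented second up from A2 gives B#2.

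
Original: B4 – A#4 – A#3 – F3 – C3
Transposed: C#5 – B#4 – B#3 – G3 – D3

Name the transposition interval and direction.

From B4 to C#5 is 2 letter names — a second of some quality.
B4 to C#5 is 2 semitones, which makes it a major second; the second version is higher, so the direction is up.
Checking another pair — C3 → D3 — gives the same interval.

up a major second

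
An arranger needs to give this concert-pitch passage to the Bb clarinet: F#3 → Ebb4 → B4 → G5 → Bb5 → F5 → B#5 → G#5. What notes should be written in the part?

Written C4 sounds as Bb3 on the Bb clarinet, so concert pitches are written a major second up.
F#3 to G#3
Ebb4 to Fb4
B4 to C#5
G5 to A5
Bb5 to C6
F5 to G5
B#5 to C##6
G#5 to A#5

G#3 Fb4 C#5 A5 C6 G5 C##6 A#5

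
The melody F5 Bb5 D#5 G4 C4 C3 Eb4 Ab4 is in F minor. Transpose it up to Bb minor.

F minor to Bb minor up is a perfect fourth, so every note moves up by that interval.
F5 gives Bb5
Bb5 gives Eb6
D#5 gives G#5
G4 gives C5
C4 gives F4
C3 gives F3
Eb4 gives Ab4
Ab4 gives Db5

Bb5 Eb6 G#5 C5 F4 F3 Ab4 Db5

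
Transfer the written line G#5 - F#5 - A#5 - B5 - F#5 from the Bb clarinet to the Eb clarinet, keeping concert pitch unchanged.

First find concert pitch: the Bb clarinet sounds a major second below written, so G#5 F#5 A#5 B5 F#5 sounds F#5 E5 G#5 A5 E5.
Then write for Eb clarinet: it sounds a minor third above written, so the part must be a minor third below concert.
F#5 → D#5
E5 → C#5
G#5 → E#5
A5 → F#5
E5 → C#5

D#5 C#5 E#5 F#5 C#5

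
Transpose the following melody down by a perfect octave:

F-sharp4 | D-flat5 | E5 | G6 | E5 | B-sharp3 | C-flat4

F#3 Db4 E4 G5 E4 B#2 Cb3

F#4: an octave down reaches F, and 12 semitones makes it F#3.
A perfect octave down from Db5 gives Db4.
E5 down a perfect octave is E4.
A perfect octave down from G6 gives G5.
E5 down a perfect octave is E4.
B#3: an octave down reaches B, and 12 semitones makes it B#2.
Cb4: an octave down reaches C, and 12 semitones makes it Cb3.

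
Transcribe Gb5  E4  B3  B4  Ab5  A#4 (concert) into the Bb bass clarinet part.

Ab6 F#5 C#5 C#6 Bb6 B#5

The Bb bass clarinet sounds a major ninth below written, so the written part must be a major ninth above concert — transpose each note up.
Gb5 -> Ab6
E4 -> F#5
B3 -> C#5
B4 -> C#6
Ab5 -> Bb6
A#4 -> B#5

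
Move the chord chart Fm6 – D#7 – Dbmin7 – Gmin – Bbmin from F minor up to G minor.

Gm6 E#7 Ebmin7 Amin Cmin

F minor up to G minor is a major second; each chord root moves by that interval while the quality stays the same.
Fm6: root F up a major second → G, giving Gm6.
D#7: root D# up a major second → E#, giving E#7.
Dbmin7: root Db up a major second → Eb, giving Ebmin7.
Gmin: root G up a major second → A, giving Amin.
Bbmin: root Bb up a major second → C, giving Cmin.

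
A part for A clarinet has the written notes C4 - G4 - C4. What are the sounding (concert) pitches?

A3 E4 A3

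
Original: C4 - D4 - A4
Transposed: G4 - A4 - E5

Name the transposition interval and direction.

up a perfect fifth

Take the first pair: C4 → G4. C to G spans 5 letter names, so the interval is some kind of fifth.
C4 to G4 is 7 semitones, which makes it a perfect fifth; the second version is higher, so the direction is up.
Checking another pair — A4 → E5 — gives the same interval.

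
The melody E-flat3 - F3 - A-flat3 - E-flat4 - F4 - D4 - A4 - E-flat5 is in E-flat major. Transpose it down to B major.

From E-flat down to B is a diminished fourth; apply that to each pitch.
Eb3 -> B2
F3 -> C#3
Ab3 -> E3
Eb4 -> B3
F4 -> C#4
D4 -> A#3
A4 -> E#4
Eb5 -> B4

B2 C#3 E3 B3 C#4 A#3 E#4 B4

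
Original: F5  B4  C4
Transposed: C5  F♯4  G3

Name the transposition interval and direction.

down a perfect fourth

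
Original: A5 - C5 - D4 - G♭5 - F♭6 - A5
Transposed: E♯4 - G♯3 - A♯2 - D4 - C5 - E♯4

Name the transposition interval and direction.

Take the first pair: A5 → E#4. A to E spans 11 letter names, so the interval is some kind of eleventh.
E#4 to A5 is 16 semitones, which makes it a diminished eleventh; the second version is lower, so the direction is down.
Checking another pair — A5 → E#4 — gives the same interval.

down a diminished eleventh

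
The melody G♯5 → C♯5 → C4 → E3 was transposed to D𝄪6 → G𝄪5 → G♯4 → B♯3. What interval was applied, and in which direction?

up an augmented fifth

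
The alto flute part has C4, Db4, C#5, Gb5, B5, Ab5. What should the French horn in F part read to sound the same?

First find concert pitch: the alto flute sounds a perfect fourth below written, so C4 Db4 C#5 Gb5 B5 Ab5 sounds G3 Ab3 G#4 Db5 F#5 Eb5.
Then write for French horn in F: it sounds a perfect fifth below written, so the part must be a perfect fifth above concert.
G3 → D4
Ab3 → Eb4
G#4 → D#5
Db5 → Ab5
F#5 → C#6
Eb5 → Bb5

D4 Eb4 D#5 Ab5 C#6 Bb5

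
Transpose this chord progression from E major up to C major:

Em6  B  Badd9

Cm6 G Gadd9

E major up to C major is a minor sixth; each chord root moves by that interval while the quality stays the same.
Em6: root E up a minor sixth → C, giving Cm6.
B: root B up a minor sixth → G, giving G.
Badd9: root B up a minor sixth → G, giving Gadd9.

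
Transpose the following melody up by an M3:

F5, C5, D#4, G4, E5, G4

F5 to A5
C5 to E5
D#4 to F##4
G4 to B4
E5 to G#5
G4 to B4

A5 E5 F##4 B4 G#5 B4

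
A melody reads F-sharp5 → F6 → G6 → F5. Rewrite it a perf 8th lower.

F#4 F5 G5 F4

F#5: an octave down reaches F, and 12 semitones makes it F#4.
A perfect octave down from F6 gives F5.
G6: an octave down reaches G, and 12 semitones makes it G5.
F5: an octave down reaches F, and 12 semitones makes it F4.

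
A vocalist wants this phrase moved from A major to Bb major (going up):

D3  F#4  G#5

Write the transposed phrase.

Eb3 G4 A5

From A up to Bb is a minor second; apply that to each pitch.
D3 → Eb3
F#4 → G4
G#5 → A5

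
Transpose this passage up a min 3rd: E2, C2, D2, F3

G2 Eb2 F2 Ab3

E2 gives G2
C2 gives Eb2
D2 gives F2
F3 gives Ab3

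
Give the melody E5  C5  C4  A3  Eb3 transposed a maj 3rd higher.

A major third up from E5 gives G#5.
C5: a third up reaches E, and 4 semitones makes it E5.
C4: a third up reaches E, and 4 semitones makes it E4.
A3 up a major third is C#4.
Eb3 up a major third is G3.

G#5 E5 E4 C#4 G3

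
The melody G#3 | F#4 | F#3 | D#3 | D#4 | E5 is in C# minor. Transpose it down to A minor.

E3 D4 D3 B2 B3 C5

From C# down to A is a major third; apply that to each pitch.
G#3 → E3
F#4 → D4
F#3 → D3
D#3 → B2
D#4 → B3
E5 → C5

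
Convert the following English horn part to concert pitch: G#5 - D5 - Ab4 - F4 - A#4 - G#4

C#5 G4 Db4 Bb3 D#4 C#4

The English horn sounds a perfect fifth below written, so transpose each written note down a perfect fifth.
G#5 becomes C#5
D5 becomes G4
Ab4 becomes Db4
F4 becomes Bb3
A#4 becomes D#4
G#4 becomes C#4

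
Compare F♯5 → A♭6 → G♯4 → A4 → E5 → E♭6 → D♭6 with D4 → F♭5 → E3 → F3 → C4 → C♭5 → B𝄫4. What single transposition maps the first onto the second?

down a major tenth

From F#5 to D4 is 10 letter names — a tenth of some quality.
D4 to F#5 is 16 semitones, which makes it a major tenth; the second version is lower, so the direction is down.
Checking another pair — Db6 → Bbb4 — gives the same interval.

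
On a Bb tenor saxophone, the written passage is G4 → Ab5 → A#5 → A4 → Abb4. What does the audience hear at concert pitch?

F3 Gb4 G#4 G3 Gbb3

The Bb tenor saxophone sounds a major ninth below written, so transpose each written note down a major ninth.
G4 becomes F3
Ab5 becomes Gb4
A#5 becomes G#4
A4 becomes G3
Abb4 becomes Gbb3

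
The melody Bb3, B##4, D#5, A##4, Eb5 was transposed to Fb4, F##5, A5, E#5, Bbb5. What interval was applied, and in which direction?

up a diminished fifth

Take the first pair: Bb3 → Fb4. B to F spans 5 letter names, so the interval is some kind of fifth.
Bb3 to Fb4 is 6 semitones, which makes it a diminished fifth; the second version is higher, so the direction is up.
Checking another pair — Eb5 → Bbb5 — gives the same interval.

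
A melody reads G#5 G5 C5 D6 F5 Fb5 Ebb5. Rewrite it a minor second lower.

A minor second down from G#5 gives F##5.
A minor second down from G5 gives F#5.
A minor second down from C5 gives B4.
D6 down a minor second is C#6.
F5: a second down reaches E, and 1 semitone makes it E5.
Fb5 down a minor second is Eb5.
A minor second down from Ebb5 gives Db5.

F##5 F#5 B4 C#6 E5 Eb5 Db5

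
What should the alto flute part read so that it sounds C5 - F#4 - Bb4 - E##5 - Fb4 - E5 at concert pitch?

Written C4 sounds as G3 on the alto flute, so concert pitches are written a perfect fourth up.
C5 becomes F5
F#4 becomes B4
Bb4 becomes Eb5
E##5 becomes A##5
Fb4 becomes Bbb4
E5 becomes A5

F5 B4 Eb5 A##5 Bbb4 A5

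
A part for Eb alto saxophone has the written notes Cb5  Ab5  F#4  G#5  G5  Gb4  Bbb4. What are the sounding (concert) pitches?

The Eb alto saxophone sounds a major sixth below written, so transpose each written note down a major sixth.
Cb5 gives Ebb4
Ab5 gives Cb5
F#4 gives A3
G#5 gives B4
G5 gives Bb4
Gb4 gives Bbb3
Bbb4 gives Dbb4

Ebb4 Cb5 A3 B4 Bb4 Bbb3 Dbb4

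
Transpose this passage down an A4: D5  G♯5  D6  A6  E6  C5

Ab4 D5 Ab5 Eb6 Bb5 Gb4

D5 becomes Ab4
G#5 becomes D5
D6 becomes Ab5
A6 becomes Eb6
E6 becomes Bb5
C5 becomes Gb4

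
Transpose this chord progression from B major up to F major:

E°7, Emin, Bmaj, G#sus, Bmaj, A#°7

Bb°7 Bbmin Fmaj Dsus Fmaj E°7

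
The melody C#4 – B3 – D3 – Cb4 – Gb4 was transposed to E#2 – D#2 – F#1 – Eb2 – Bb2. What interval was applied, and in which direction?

down a minor thirteenth

From C#4 to E#2 is 13 letter names — a thirteenth of some quality.
E#2 to C#4 is 20 semitones, which makes it a minor thirteenth; the second version is lower, so the direction is down.
Checking another pair — Gb4 → Bb2 — gives the same interval.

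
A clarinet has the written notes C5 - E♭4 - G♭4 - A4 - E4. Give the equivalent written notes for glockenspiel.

A2 C2 Eb2 F#2 C#2

First find concert pitch: the A clarinet sounds a minor third below written, so C5 E♭4 G♭4 A4 E4 sounds A4 C4 Eb4 F#4 C#4.
Then write for glockenspiel: it sounds a perfect fifteenth above written, so the part must be a perfect fifteenth below concert.
A4 → A2
C4 → C2
Eb4 → Eb2
F#4 → F#2
C#4 → C#2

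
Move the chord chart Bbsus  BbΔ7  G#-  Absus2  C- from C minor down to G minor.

C minor down to G minor is a perfect fourth; each chord root moves by that interval while the quality stays the same.
Bbsus: root Bb down a perfect fourth → F, giving Fsus.
BbΔ7: root Bb down a perfect fourth → F, giving FΔ7.
G#-: root G# down a perfect fourth → D#, giving D#-.
Absus2: root Ab down a perfect fourth → Eb, giving Ebsus2.
C-: root C down a perfect fourth → G, giving G-.

Fsus FΔ7 D#- Ebsus2 G-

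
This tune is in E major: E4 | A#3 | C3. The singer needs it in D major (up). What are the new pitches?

D5 G#4 Bb3

From E up to D is a minor seventh; apply that to each pitch.
E4 gives D5
A#3 gives G#4
C3 gives Bb3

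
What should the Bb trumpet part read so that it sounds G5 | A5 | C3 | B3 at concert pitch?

A5 B5 D3 C#4

The Bb trumpet sounds a major second below written, so the written part must be a major second above concert — transpose each note up.
G5 becomes A5
A5 becomes B5
C3 becomes D3
B3 becomes C#4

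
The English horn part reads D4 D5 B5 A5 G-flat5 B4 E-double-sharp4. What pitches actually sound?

G3 G4 E5 D5 Cb5 E4 A##3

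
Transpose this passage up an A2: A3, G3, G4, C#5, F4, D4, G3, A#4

An augmented second up from A3 gives B#3.
An augmented second up from G3 gives A#3.
G4 up an augmented second is A#4.
C#5: a second up reaches D, and 3 semitones makes it D##5.
F4 up an augmented second is G#4.
D4: a second up reaches E, and 3 semitones makes it E#4.
G3: a second up reaches A, and 3 semitones makes it A#3.
A#4 up an augmented second is B##4.

B#3 A#3 A#4 D##5 G#4 E#4 A#3 B##4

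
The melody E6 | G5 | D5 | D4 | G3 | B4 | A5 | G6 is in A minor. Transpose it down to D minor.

A5 C5 G4 G3 C3 E4 D5 C6

A minor to D minor down is a perfect fifth, so every note moves down by that interval.
E6 gives A5
G5 gives C5
D5 gives G4
D4 gives G3
G3 gives C3
B4 gives E4
A5 gives D5
G6 gives C6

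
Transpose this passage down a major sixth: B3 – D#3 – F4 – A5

D3 F#2 Ab3 C5

A major sixth down from B3 gives D3.
D#3 down a major sixth is F#2.
F4 down a major sixth is Ab3.
A5: a sixth down reaches C, and 9 semitones makes it C5.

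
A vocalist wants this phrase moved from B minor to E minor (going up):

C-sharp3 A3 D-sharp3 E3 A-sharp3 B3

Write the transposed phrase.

F#3 D4 G#3 A3 D#4 E4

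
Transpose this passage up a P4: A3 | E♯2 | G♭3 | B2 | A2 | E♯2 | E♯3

D4 A#2 Cb4 E3 D3 A#2 A#3

A perfect fourth up from A3 gives D4.
A perfect fourth up from E#2 gives A#2.
A perfect fourth up from Gb3 gives Cb4.
B2: a fourth up reaches E, and 5 semitones makes it E3.
A2: a fourth up reaches D, and 5 semitones makes it D3.
E#2: a fourth up reaches A, and 5 semitones makes it A#2.
E#3 up a perfect fourth is A#3.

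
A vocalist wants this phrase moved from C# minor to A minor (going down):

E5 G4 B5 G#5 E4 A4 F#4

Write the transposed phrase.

C5 Eb4 G5 E5 C4 F4 D4

From C# down to A is a major third; apply that to each pitch.
E5 becomes C5
G4 becomes Eb4
B5 becomes G5
G#5 becomes E5
E4 becomes C4
A4 becomes F4
F#4 becomes D4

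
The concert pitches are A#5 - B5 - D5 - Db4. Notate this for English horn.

E#6 F#6 A5 Ab4

Written C4 sounds as F3 on the English horn, so concert pitches are written a perfect fifth up.
A#5 -> E#6
B5 -> F#6
D5 -> A5
Db4 -> Ab4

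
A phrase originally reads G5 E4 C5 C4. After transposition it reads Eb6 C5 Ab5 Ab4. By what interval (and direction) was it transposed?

From G5 to Eb6 is 6 letter names — a sixth of some quality.
G5 to Eb6 is 8 semitones, which makes it a minor sixth; the second version is higher, so the direction is up.
Checking another pair — C4 → Ab4 — gives the same interval.

up a minor sixth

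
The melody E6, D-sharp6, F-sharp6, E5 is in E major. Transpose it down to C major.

C6 B5 D6 C5

E major to C major down is a major third, so every note moves down by that interval.
E6 to C6
D#6 to B5
F#6 to D6
E5 to C5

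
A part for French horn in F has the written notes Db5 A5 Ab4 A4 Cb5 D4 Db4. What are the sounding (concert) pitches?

Gb4 D5 Db4 D4 Fb4 G3 Gb3

The French horn in F sounds a perfect fifth below written, so transpose each written note down a perfect fifth.
Db5 -> Gb4
A5 -> D5
Ab4 -> Db4
A4 -> D4
Cb5 -> Fb4
D4 -> G3
Db4 -> Gb3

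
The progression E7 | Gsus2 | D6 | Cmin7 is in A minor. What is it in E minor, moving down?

A minor down to E minor is a perfect fourth; each chord root moves by that interval while the quality stays the same.
E7: root E down a perfect fourth → B, giving B7.
Gsus2: root G down a perfect fourth → D, giving Dsus2.
D6: root D down a perfect fourth → A, giving A6.
Cmin7: root C down a perfect fourth → G, giving Gmin7.

B7 Dsus2 A6 Gmin7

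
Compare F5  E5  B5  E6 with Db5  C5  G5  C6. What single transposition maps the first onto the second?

From F5 to Db5 is 3 letter names — a third of some quality.
Db5 to F5 is 4 semitones, which makes it a major third; the second version is lower, so the direction is down.
Checking another pair — E6 → C6 — gives the same interval.

down a major third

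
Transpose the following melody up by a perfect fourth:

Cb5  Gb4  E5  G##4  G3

Cb5 to Fb5
Gb4 to Cb5
E5 to A5
G##4 to C##5
G3 to C4

Fb5 Cb5 A5 C##5 C4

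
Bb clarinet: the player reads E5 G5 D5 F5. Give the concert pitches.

D5 F5 C5 Eb5

Written C4 on the Bb clarinet sounds as Bb3, a major second lower; apply that shift to every note.
E5 → D5
G5 → F5
D5 → C5
F5 → Eb5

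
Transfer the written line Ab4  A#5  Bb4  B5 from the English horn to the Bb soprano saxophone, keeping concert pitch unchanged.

Eb4 E#5 F4 F#5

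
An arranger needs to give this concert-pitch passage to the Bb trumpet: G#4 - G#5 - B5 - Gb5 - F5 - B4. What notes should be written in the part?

Written C4 sounds as Bb3 on the Bb trumpet, so concert pitches are written a major second up.
G#4 gives A#4
G#5 gives A#5
B5 gives C#6
Gb5 gives Ab5
F5 gives G5
B4 gives C#5

A#4 A#5 C#6 Ab5 G5 C#5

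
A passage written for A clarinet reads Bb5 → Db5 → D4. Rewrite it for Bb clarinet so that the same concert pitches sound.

A5 C5 C#4

First find concert pitch: the A clarinet sounds a minor third below written, so Bb5 Db5 D4 sounds G5 Bb4 B3.
Then write for Bb clarinet: it sounds a major second below written, so the part must be a major second above concert.
G5 → A5
Bb4 → C5
B3 → C#4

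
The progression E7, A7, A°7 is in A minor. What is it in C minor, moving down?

G7 C7 C°7

A minor down to C minor is a major sixth; each chord root moves by that interval while the quality stays the same.
E7: root E down a major sixth → G, giving G7.
A7: root A down a major sixth → C, giving C7.
A°7: root A down a major sixth → C, giving C°7.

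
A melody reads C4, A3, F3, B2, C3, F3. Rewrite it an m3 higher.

C4 to Eb4
A3 to C4
F3 to Ab3
B2 to D3
C3 to Eb3
F3 to Ab3

Eb4 C4 Ab3 D3 Eb3 Ab3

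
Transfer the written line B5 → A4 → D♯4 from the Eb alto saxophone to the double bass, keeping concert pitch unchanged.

First find concert pitch: the Eb alto saxophone sounds a major sixth below written, so B5 A4 D♯4 sounds D5 C4 F#3.
Then write for double bass: it sounds a perfect octave below written, so the part must be a perfect octave above concert.
D5 → D6
C4 → C5
F#3 → F#4

D6 C5 F#4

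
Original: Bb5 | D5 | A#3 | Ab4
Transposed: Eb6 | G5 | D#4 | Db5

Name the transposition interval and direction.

up a perfect fourth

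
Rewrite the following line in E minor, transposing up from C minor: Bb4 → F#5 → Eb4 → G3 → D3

D5 A#5 G4 B3 F#3

From C up to E is a major third; apply that to each pitch.
Bb4 -> D5
F#5 -> A#5
Eb4 -> G4
G3 -> B3
D3 -> F#3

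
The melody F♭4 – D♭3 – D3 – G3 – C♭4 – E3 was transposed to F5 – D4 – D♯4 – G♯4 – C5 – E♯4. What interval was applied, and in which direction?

From Fb4 to F5 is 8 letter names — an octave of some quality.
Fb4 to F5 is 13 semitones, which makes it an augmented octave; the second version is higher, so the direction is up.
Checking another pair — E3 → E#4 — gives the same interval.

up an augmented octave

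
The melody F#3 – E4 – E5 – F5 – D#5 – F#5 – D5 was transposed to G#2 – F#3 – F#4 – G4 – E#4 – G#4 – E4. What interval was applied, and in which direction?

down a minor seventh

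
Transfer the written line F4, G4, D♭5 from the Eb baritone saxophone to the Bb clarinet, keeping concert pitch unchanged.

Bb2 C3 Gb3

First find concert pitch: the Eb baritone saxophone sounds a major thirteenth below written, so F4 G4 D♭5 sounds Ab2 Bb2 Fb3.
Then write for Bb clarinet: it sounds a major second below written, so the part must be a major second above concert.
Ab2 → Bb2
Bb2 → C3
Fb3 → Gb3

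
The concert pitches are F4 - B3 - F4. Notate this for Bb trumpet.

G4 C#4 G4

Written C4 sounds as Bb3 on the Bb trumpet, so concert pitches are written a major second up.
F4 gives G4
B3 gives C#4
F4 gives G4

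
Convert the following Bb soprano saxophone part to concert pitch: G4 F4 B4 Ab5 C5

F4 Eb4 A4 Gb5 Bb4

The Bb soprano saxophone sounds a major second below written, so transpose each written note down a major second.
G4 → F4
F4 → Eb4
B4 → A4
Ab5 → Gb5
C5 → Bb4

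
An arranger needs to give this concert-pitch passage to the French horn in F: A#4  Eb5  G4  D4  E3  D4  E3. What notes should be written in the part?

E#5 Bb5 D5 A4 B3 A4 B3

Written C4 sounds as F3 on the French horn in F, so concert pitches are written a perfect fifth up.
A#4 becomes E#5
Eb5 becomes Bb5
G4 becomes D5
D4 becomes A4
E3 becomes B3
D4 becomes A4
E3 becomes B3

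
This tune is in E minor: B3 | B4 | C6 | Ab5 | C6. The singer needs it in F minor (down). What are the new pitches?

E minor to F minor down is a major seventh, so every note moves down by that interval.
B3 → C3
B4 → C4
C6 → Db5
Ab5 → Bbb4
C6 → Db5

C3 C4 Db5 Bbb4 Db5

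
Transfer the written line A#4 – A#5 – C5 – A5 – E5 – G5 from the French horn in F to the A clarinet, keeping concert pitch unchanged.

First find concert pitch: the French horn in F sounds a perfect fifth below written, so A#4 A#5 C5 A5 E5 G5 sounds D#4 D#5 F4 D5 A4 C5.
Then write for A clarinet: it sounds a minor third below written, so the part must be a minor third above concert.
D#4 → F#4
D#5 → F#5
F4 → Ab4
D5 → F5
A4 → C5
C5 → Eb5

F#4 F#5 Ab4 F5 C5 Eb5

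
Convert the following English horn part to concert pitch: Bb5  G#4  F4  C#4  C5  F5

Written C4 on the English horn sounds as F3, a perfect fifth lower; apply that shift to every note.
Bb5 gives Eb5
G#4 gives C#4
F4 gives Bb3
C#4 gives F#3
C5 gives F4
F5 gives Bb4

Eb5 C#4 Bb3 F#3 F4 Bb4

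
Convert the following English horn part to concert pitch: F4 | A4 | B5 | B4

Bb3 D4 E5 E4

The English horn sounds a perfect fifth below written, so transpose each written note down a perfect fifth.
F4 → Bb3
A4 → D4
B5 → E5
B4 → E4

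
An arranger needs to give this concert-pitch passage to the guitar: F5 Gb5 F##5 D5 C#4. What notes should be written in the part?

The guitar sounds a perfect octave below written, so the written part must be a perfect octave above concert — transpose each note up.
F5 -> F6
Gb5 -> Gb6
F##5 -> F##6
D5 -> D6
C#4 -> C#5

F6 Gb6 F##6 D6 C#5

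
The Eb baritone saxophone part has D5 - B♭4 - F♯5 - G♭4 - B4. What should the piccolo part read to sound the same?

F2 Db2 A2 Bbb1 D2

First find concert pitch: the Eb baritone saxophone sounds a major thirteenth below written, so D5 B♭4 F♯5 G♭4 B4 sounds F3 Db3 A3 Bbb2 D3.
Then write for piccolo: it sounds a perfect octave above written, so the part must be a perfect octave below concert.
F3 → F2
Db3 → Db2
A3 → A2
Bbb2 → Bbb1
D3 → D2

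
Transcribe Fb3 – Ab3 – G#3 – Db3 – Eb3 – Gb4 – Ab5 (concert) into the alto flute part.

Bbb3 Db4 C#4 Gb3 Ab3 Cb5 Db6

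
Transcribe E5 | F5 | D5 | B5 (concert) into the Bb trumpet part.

Written C4 sounds as Bb3 on the Bb trumpet, so concert pitches are written a major second up.
E5 → F#5
F5 → G5
D5 → E5
B5 → C#6

F#5 G5 E5 C#6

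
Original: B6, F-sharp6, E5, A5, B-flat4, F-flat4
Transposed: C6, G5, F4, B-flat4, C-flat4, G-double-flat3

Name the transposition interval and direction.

From B6 to C6 is 7 letter names — a seventh of some quality.
C6 to B6 is 11 semitones, which makes it a major seventh; the second version is lower, so the direction is down.
Checking another pair — Fb4 → Gbb3 — gives the same interval.

down a major seventh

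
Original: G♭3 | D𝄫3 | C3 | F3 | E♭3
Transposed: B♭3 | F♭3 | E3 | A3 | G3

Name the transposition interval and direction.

up a major third

From Gb3 to Bb3 is 3 letter names — a third of some quality.
Gb3 to Bb3 is 4 semitones, which makes it a major third; the second version is higher, so the direction is up.
Checking another pair — Eb3 → G3 — gives the same interval.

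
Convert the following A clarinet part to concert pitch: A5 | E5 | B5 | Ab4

Written C4 on the A clarinet sounds as A3, a minor third lower; apply that shift to every note.
A5 gives F#5
E5 gives C#5
B5 gives G#5
Ab4 gives F4

F#5 C#5 G#5 F4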